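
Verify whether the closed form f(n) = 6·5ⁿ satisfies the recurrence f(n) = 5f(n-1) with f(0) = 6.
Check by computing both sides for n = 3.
From the recurrence with f(0) = 6:
  f(0) = 6, f(1) = 30, f(2) = 150, f(3) = 750
  so the recurrence gives f(3) = 750.
From the proposed closed form f(n) = 6·5ⁿ:
  f(3) = 750.
Both sides give 750 at n = 3, and the initial condition(s) match, so the closed form is consistent.

Yes, the closed form is correct.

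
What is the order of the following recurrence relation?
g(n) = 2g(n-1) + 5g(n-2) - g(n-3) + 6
The order is the largest lag k for which g(n-k) appears. Here the deepest term is g(n-3) (the 6 term is non-homogeneous and does not affect the order), so the order is 3.

Order 3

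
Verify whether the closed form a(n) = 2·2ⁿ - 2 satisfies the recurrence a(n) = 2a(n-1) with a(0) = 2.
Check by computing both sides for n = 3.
From the recurrence with a(0) = 2:
  a(0) = 2, a(1) = 4, a(2) = 8, a(3) = 16
  so the recurrence gives a(3) = 16.
From the proposed closed form a(n) = 2·2ⁿ - 2:
  a(3) = 14.
The recurrence gives 16 but the closed form gives 14, so the closed form does not satisfy the recurrence.

No, the closed form is incorrect.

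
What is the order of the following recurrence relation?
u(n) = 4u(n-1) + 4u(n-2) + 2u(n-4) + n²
The order is the largest lag k for which u(n-k) appears. Here the deepest term is u(n-4) (the n² term is non-homogeneous and does not affect the order), so the order is 4.

Order 4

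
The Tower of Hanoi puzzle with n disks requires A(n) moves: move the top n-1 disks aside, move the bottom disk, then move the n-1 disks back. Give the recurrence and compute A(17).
Moving n disks = move the top n-1 disks aside (A(n-1) moves) + move the largest disk (1 move) + move the n-1 disks back on top (A(n-1) moves), so A(n) = 2A(n-1) + 1, with A(1) = 1 (a single disk takes one move).
First terms: 1, 3, 7, 15, 31, 63, … — each is one less than a power of 2. Indeed A(n) + 1 = 2(A(n-1) + 1) with A(1) + 1 = 2, so A(n) + 1 = 2ⁿ and A(n) = 2ⁿ - 1.
Hence A(17) = 2^17 - 1 = 131072 - 1 = 131071.

A(n) = 2A(n-1) + 1, A(1) = 1; A(17) = 131071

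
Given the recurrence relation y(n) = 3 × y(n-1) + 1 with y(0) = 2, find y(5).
Computing step by step:
y(0) = 2
y(1) = 3 × 2 + 1 = 7
y(2) = 3 × 7 + 1 = 22
y(3) = 3 × 22 + 1 = 67
y(4) = 3 × 67 + 1 = 202
y(5) = 3 × 202 + 1 = 607

607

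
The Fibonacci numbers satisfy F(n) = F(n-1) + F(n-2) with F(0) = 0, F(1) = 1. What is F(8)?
Computing the sequence terms:
0, 1, 1, 2, 3, 5, 8, 13, 21

21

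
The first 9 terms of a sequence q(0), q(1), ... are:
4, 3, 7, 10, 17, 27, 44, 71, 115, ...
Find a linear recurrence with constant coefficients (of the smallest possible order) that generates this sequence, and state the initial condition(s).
Look for the lowest-order linear relation among consecutive terms.
Observation: q(n) - 1·q(n-1) - (1)·q(n-2) = 0 holds for the shown terms, and no order-1 relation q(n) = α·q(n-1) + β fits.
Check at n=3: 1·7 + (1)·3 = 10. ✓

q(n) = q(n-1) + q(n-2), q(0) = 4, q(1) = 3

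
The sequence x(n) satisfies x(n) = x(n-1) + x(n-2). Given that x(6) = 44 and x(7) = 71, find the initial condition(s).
Work backwards using x(k) = x(k+2) - x(k+1):
x(5) = x(7) - x(6) = 71 - 44 = 27
x(4) = x(6) - x(5) = 44 - 27 = 17
x(3) = x(5) - x(4) = 27 - 17 = 10
x(2) = x(4) - x(3) = 17 - 10 = 7
x(1) = x(3) - x(2) = 10 - 7 = 3
x(0) = x(2) - x(1) = 7 - 3 = 4

x(0) = 4, x(1) = 3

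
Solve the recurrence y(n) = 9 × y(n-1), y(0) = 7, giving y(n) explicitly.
Recurrence: y(n) = 9 × y(n-1), initial: y(0) = 7.
Each term is 9 times the previous, so this is geometric with ratio 9. After n steps: y(n) = y(0)·9ⁿ = 7·9ⁿ.

y(n) = 7·9ⁿ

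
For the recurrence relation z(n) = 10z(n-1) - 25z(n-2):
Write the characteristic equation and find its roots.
Substitute z(n) = rⁿ and divide through by rⁿ⁻²: r² - 10r + 25 = 0
Factor: (r - 5)² = 0, so r = 5 (double root).
General solution: z(n) = (A + Bn)·5ⁿ

Characteristic: r² - 10r + 25 = 0, Roots: r = 5 (double root)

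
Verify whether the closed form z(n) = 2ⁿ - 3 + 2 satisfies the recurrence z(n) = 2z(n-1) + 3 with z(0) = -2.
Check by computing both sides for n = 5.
From the recurrence with z(0) = -2:
  z(0) = -2, z(1) = -1, z(2) = 1, z(3) = 5, z(4) = 13, z(5) = 29
  so the recurrence gives z(5) = 29.
From the proposed closed form z(n) = 2ⁿ - 3 + 2:
  z(5) = 31.
The recurrence gives 29 but the closed form gives 31, so the closed form does not satisfy the recurrence.

No, the closed form is incorrect.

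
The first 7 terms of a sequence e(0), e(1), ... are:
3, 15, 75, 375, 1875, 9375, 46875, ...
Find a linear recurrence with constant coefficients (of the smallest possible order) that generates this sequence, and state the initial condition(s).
Look for the lowest-order linear relation among consecutive terms.
Observation: each term is 5× the previous.
Check at n=2: 5·15 = 75. ✓

e(n) = 5 × e(n-1), e(0) = 3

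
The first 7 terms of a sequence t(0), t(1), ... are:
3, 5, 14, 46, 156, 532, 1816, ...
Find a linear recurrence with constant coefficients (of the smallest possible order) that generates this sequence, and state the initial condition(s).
Look for the lowest-order linear relation among consecutive terms.
Observation: t(n) - 4·t(n-1) - (-2)·t(n-2) = 0 holds for the shown terms, and no order-1 relation t(n) = α·t(n-1) + β fits.
Check at n=3: 4·14 + (-2)·5 = 46. ✓

t(n) = 4t(n-1) - 2t(n-2), t(0) = 3, t(1) = 5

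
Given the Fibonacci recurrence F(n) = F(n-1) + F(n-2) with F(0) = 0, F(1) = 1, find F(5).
Computing the sequence terms:
0, 1, 1, 2, 3, 5

5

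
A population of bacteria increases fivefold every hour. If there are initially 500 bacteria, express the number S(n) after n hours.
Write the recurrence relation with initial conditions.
Each hour multiplies the count by 5, so the count after n hours depends only on the count after n-1 hours: S(n) = 5 × S(n-1). The starting count gives S(0) = 500.
Unrolling n times gives the closed form S(n) = 500 × 5ⁿ.

S(n) = 5 × S(n-1), S(0) = 500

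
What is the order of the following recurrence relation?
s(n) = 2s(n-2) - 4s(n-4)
The order is the largest lag k for which s(n-k) appears. Here the deepest term is s(n-4), so the order is 4.

Order 4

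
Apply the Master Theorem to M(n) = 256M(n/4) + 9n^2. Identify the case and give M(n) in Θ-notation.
Master Theorem template: M(n) = a·M(n/b) + f(n).
Here: a=256, b=4, f(n)=9n^2
Compute log_b(a) = log_4(256) = 4.
f(n) = 9n^2 = O(n^(4-ε)) with ε = 2. Case 1: M(n) = Θ(n^log_b(a)) = Θ(n^4).

Case 1: M(n) = Θ(n^4)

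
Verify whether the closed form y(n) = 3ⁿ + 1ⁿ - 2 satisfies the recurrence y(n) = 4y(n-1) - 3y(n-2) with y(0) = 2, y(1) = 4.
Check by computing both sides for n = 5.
From the recurrence with y(0) = 2, y(1) = 4:
  y(0) = 2, y(1) = 4, y(2) = 10, y(3) = 28, y(4) = 82, y(5) = 244
  so the recurrence gives y(5) = 244.
From the proposed closed form y(n) = 3ⁿ + 1ⁿ - 2:
  y(5) = 242.
The recurrence gives 244 but the closed form gives 242, so the closed form does not satisfy the recurrence.

No, the closed form is incorrect.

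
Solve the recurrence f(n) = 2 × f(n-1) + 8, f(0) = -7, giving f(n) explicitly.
Recurrence: f(n) = 2 × f(n-1) + 8, initial: f(0) = -7.
Try f(n) = A·2ⁿ + C. Substituting: A·2ⁿ + C = 2(A·2ⁿ⁻¹ + C) + 8 = A·2ⁿ + 2C + 8, so C = 2C + 8, giving C = -8. Then f(0) = A - 8 = -7 gives A = 1.

f(n) = 2ⁿ - 8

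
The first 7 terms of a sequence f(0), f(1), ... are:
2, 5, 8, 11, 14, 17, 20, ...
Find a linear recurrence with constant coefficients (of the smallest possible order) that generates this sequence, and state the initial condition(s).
Look for the lowest-order linear relation among consecutive terms.
Observation: consecutive differences are constant (= 3).
Check at n=2: 1·5 + 3 = 8. ✓

f(n) = f(n-1) + 3, f(0) = 2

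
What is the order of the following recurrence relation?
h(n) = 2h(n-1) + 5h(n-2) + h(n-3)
The order is the largest lag k for which h(n-k) appears. Here the deepest term is h(n-3), so the order is 3.

Order 3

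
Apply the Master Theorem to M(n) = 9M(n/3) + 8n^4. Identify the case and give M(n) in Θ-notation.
Master Theorem template: M(n) = a·M(n/b) + f(n).
Here: a=9, b=3, f(n)=8n^4
Compute log_b(a) = log_3(9) = 2.
f(n) = 8n^4 = Ω(n^(2+ε)) with ε = 2, and the regularity condition holds (a·f(n/b) = (a/b^4)·f(n) with a/b^4 = 3^-2 < 1). Case 3: M(n) = Θ(f(n)) = Θ(n^4).

Case 3: M(n) = Θ(n^4)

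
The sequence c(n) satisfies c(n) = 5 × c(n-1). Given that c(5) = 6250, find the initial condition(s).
In general c(n) = 5ⁿ · c(0). At n = 5: c(0) = c(5) / 5^5 = 6250 / 3125 = 2.

c(0) = 2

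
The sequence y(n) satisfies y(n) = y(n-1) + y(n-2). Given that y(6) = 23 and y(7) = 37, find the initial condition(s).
Work backwards using y(k) = y(k+2) - y(k+1):
y(5) = y(7) - y(6) = 37 - 23 = 14
y(4) = y(6) - y(5) = 23 - 14 = 9
y(3) = y(5) - y(4) = 14 - 9 = 5
y(2) = y(4) - y(3) = 9 - 5 = 4
y(1) = y(3) - y(2) = 5 - 4 = 1
y(0) = y(2) - y(1) = 4 - 1 = 3

y(0) = 3, y(1) = 1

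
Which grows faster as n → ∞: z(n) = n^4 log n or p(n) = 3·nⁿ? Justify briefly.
Comparing growth rates:
Growth-rate hierarchy: log n ≺ any polynomial ≺ any exponential cⁿ (c>1) ≺ n! ≺ nⁿ.
super-exponential nⁿ dominates polynomial degree 4 (with log factor) asymptotically.

p(n) grows faster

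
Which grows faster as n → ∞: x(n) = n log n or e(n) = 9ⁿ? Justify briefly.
Comparing growth rates:
Growth-rate hierarchy: log n ≺ any polynomial ≺ any exponential cⁿ (c>1) ≺ n! ≺ nⁿ.
exponential base 9 dominates polynomial degree 1 (with log factor) asymptotically.

e(n) grows faster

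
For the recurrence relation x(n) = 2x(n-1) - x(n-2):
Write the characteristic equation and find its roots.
Substitute x(n) = rⁿ and divide through by rⁿ⁻²: r² - 2r + 1 = 0
Factor: (r - 1)² = 0, so r = 1 (double root).
General solution: x(n) = (A + Bn)·1ⁿ

Characteristic: r² - 2r + 1 = 0, Roots: r = 1 (double root)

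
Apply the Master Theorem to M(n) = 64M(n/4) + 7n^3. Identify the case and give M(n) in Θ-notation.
Master Theorem template: M(n) = a·M(n/b) + f(n).
Here: a=64, b=4, f(n)=7n^3
Compute log_b(a) = log_4(64) = 3.
f(n) = 7n^3 = Θ(n^3). Case 2: M(n) = Θ(n^3 log n).

Case 2: M(n) = Θ(n^3 log n)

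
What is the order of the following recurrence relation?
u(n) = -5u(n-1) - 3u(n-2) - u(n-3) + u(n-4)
The order is the largest lag k for which u(n-k) appears. Here the deepest term is u(n-4), so the order is 4.

Order 4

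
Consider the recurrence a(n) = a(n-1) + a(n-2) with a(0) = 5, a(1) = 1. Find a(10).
Computing the sequence terms:
5, 1, 6, 7, 13, 20, 33, 53, 86, 139, 225

225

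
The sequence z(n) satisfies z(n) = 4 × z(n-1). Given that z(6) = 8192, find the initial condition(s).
In general z(n) = 4ⁿ · z(0). At n = 6: z(0) = z(6) / 4^6 = 8192 / 4096 = 2.

z(0) = 2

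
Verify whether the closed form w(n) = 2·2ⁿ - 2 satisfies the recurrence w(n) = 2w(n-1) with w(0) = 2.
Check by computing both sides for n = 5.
From the recurrence with w(0) = 2:
  w(0) = 2, w(1) = 4, w(2) = 8, w(3) = 16, w(4) = 32, w(5) = 64
  so the recurrence gives w(5) = 64.
From the proposed closed form w(n) = 2·2ⁿ - 2:
  w(5) = 62.
The recurrence gives 64 but the closed form gives 62, so the closed form does not satisfy the recurrence.

No, the closed form is incorrect.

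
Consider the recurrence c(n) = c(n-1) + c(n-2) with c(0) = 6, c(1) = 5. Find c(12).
Computing the sequence terms:
6, 5, 11, 16, 27, 43, 70, 113, 183, 296, 479, 775, 1254

1254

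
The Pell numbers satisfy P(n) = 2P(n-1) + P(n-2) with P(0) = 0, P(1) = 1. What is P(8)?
Computing the sequence terms:
0, 1, 2, 5, 12, 29, 70, 169, 408

408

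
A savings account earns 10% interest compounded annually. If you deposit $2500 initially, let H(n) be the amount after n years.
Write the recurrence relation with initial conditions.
Each year the balance grows by 10%, i.e. is multiplied by 1 + 10/100 = 1.1, so H(n) = 1.1 × H(n-1). The initial deposit gives H(0) = 2500.
Unrolling gives the closed form H(n) = 2500 × (1.1)ⁿ.

H(n) = 1.1 × H(n-1), H(0) = 2500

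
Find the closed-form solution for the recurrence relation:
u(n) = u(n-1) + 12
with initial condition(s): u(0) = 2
Recurrence: u(n) = u(n-1) + 12, initial: u(0) = 2.
Each step adds 12, so u(n) = u(0) + 12n = 12n + 2.

u(n) = 12n + 2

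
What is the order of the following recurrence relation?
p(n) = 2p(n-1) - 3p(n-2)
The order is the largest lag k for which p(n-k) appears. Here the deepest term is p(n-2), so the order is 2.

Order 2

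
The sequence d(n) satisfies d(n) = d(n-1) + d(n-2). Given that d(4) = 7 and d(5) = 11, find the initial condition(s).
Work backwards using d(k) = d(k+2) - d(k+1):
d(3) = d(5) - d(4) = 11 - 7 = 4
d(2) = d(4) - d(3) = 7 - 4 = 3
d(1) = d(3) - d(2) = 4 - 3 = 1
d(0) = d(2) - d(1) = 3 - 1 = 2

d(0) = 2, d(1) = 1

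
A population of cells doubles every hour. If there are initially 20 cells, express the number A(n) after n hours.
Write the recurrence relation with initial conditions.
Each hour multiplies the count by 2, so the count after n hours depends only on the count after n-1 hours: A(n) = 2 × A(n-1). The starting count gives A(0) = 20.
Unrolling n times gives the closed form A(n) = 20 × 2ⁿ.

A(n) = 2 × A(n-1), A(0) = 20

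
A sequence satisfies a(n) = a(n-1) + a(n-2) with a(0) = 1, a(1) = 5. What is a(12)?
Computing the sequence terms:
1, 5, 6, 11, 17, 28, 45, 73, 118, 191, 309, 500, 809

809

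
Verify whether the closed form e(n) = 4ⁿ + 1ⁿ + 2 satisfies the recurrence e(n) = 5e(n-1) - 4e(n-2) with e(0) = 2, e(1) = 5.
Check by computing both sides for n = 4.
From the recurrence with e(0) = 2, e(1) = 5:
  e(0) = 2, e(1) = 5, e(2) = 17, e(3) = 65, e(4) = 257
  so the recurrence gives e(4) = 257.
From the proposed closed form e(n) = 4ⁿ + 1ⁿ + 2:
  e(4) = 259.
The recurrence gives 257 but the closed form gives 259, so the closed form does not satisfy the recurrence.

No, the closed form is incorrect.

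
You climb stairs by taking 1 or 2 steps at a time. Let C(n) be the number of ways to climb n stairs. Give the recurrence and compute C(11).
Condition on the size of the last step (1 to 2): before it there were n-1, …, n-2 stairs climbed, and these cases are disjoint, so C(n) = C(n-1) + C(n-2) (Fibonacci-type sequence).
Initial conditions by direct count (compositions of i into parts ≤ 2): C(1) = 1; C(2) = 2.
Iterating the recurrence: C(3) = 3, C(4) = 5, C(5) = 8, C(6) = 13, C(7) = 21, C(8) = 34, C(9) = 55, C(10) = 89, C(11) = 144.

C(n) = C(n-1) + C(n-2), C(1) = 1, C(2) = 2; C(11) = 144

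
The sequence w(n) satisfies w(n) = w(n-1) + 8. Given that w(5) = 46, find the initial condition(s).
w(5) = w(0) + 5·8, so w(0) = 46 - 40 = 6.

w(0) = 6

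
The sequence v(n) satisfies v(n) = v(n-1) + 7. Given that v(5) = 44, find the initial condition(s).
v(5) = v(0) + 5·7, so v(0) = 44 - 35 = 9.

v(0) = 9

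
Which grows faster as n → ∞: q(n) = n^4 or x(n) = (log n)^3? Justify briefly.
Comparing growth rates:
Growth-rate hierarchy: log n ≺ any polynomial ≺ any exponential cⁿ (c>1) ≺ n! ≺ nⁿ.
polynomial degree 4 dominates polylogarithmic (log n)^3 asymptotically.

q(n) grows faster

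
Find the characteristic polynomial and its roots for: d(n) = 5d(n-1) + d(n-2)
Substitute d(n) = rⁿ and divide through by rⁿ⁻²: r² - 5r - 1 = 0
Discriminant: 5² + 4·1 = 29, not a perfect square, so by the quadratic formula r = (5 ± √29)/2.
General solution: d(n) = A·r₁ⁿ + B·r₂ⁿ where r₁,r₂ = (5 ± √29)/2

Characteristic: r² - 5r - 1 = 0, Roots: r = (5 ± √29)/2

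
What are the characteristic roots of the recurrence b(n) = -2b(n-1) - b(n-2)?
Substitute b(n) = rⁿ and divide through by rⁿ⁻²: r² + 2r + 1 = 0
Factor: (r + 1)² = 0, so r = -1 (double root).
General solution: b(n) = (A + Bn)·(-1)ⁿ

Characteristic: r² + 2r + 1 = 0, Roots: r = -1 (double root)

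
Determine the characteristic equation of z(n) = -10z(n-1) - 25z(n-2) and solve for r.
Substitute z(n) = rⁿ and divide through by rⁿ⁻²: r² + 10r + 25 = 0
Factor: (r + 5)² = 0, so r = -5 (double root).
General solution: z(n) = (A + Bn)·(-5)ⁿ

Characteristic: r² + 10r + 25 = 0, Roots: r = -5 (double root)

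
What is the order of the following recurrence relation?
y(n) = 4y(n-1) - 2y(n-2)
The order is the largest lag k for which y(n-k) appears. Here the deepest term is y(n-2), so the order is 2.

Order 2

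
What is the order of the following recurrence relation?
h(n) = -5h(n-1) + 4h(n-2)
The order is the largest lag k for which h(n-k) appears. Here the deepest term is h(n-2), so the order is 2.

Order 2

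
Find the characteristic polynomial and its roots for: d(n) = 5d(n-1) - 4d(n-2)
Substitute d(n) = rⁿ and divide through by rⁿ⁻²: r² - 5r + 4 = 0
Factor: (r - 4)(r - 1) = 0, so r = 4, 1.
General solution: d(n) = A·4ⁿ + B·1ⁿ

Characteristic: r² - 5r + 4 = 0, Roots: r = 4, 1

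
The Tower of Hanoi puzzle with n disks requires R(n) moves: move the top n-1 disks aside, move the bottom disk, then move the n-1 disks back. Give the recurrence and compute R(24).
Moving n disks = move the top n-1 disks aside (R(n-1) moves) + move the largest disk (1 move) + move the n-1 disks back on top (R(n-1) moves), so R(n) = 2R(n-1) + 1, with R(1) = 1 (a single disk takes one move).
First terms: 1, 3, 7, 15, 31, 63, … — each is one less than a power of 2. Indeed R(n) + 1 = 2(R(n-1) + 1) with R(1) + 1 = 2, so R(n) + 1 = 2ⁿ and R(n) = 2ⁿ - 1.
Hence R(24) = 2^24 - 1 = 16777216 - 1 = 16777215.

R(n) = 2R(n-1) + 1, R(1) = 1; R(24) = 16777215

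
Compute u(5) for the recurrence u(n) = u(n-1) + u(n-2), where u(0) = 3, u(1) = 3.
Computing the sequence terms:
3, 3, 6, 9, 15, 24

24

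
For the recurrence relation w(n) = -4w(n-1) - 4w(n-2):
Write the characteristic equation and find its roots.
Substitute w(n) = rⁿ and divide through by rⁿ⁻²: r² + 4r + 4 = 0
Factor: (r + 2)² = 0, so r = -2 (double root).
General solution: w(n) = (A + Bn)·(-2)ⁿ

Characteristic: r² + 4r + 4 = 0, Roots: r = -2 (double root)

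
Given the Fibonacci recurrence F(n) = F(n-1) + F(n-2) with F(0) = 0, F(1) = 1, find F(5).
Computing the sequence terms:
0, 1, 1, 2, 3, 5

5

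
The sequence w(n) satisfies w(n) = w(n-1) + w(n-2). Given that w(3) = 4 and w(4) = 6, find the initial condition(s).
Work backwards using w(k) = w(k+2) - w(k+1):
w(2) = w(4) - w(3) = 6 - 4 = 2
w(1) = w(3) - w(2) = 4 - 2 = 2
w(0) = w(2) - w(1) = 2 - 2 = 0

w(0) = 0, w(1) = 2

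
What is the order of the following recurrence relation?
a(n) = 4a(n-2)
The order is the largest lag k for which a(n-k) appears. Here the deepest term is a(n-2), so the order is 2.

Order 2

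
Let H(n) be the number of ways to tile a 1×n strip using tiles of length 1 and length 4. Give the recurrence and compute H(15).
Condition on the last tile: it has length 1 (leaving a 1×(n-1) strip) or length 4 (leaving a 1×(n-4) strip), so H(n) = H(n-1) + H(n-4) (order-4 linear recurrence).
For 0 ≤ i < 4 only unit tiles fit, so H(i) = 1.
Iterating the recurrence: H(4) = 2, H(5) = 3, H(6) = 4, H(7) = 5, H(8) = 7, H(9) = 10, H(10) = 14, H(11) = 19, H(12) = 26, H(13) = 36, H(14) = 50, H(15) = 69.

H(n) = H(n-1) + H(n-4), with H(i) = 1 for 0 ≤ i < 4; H(15) = 69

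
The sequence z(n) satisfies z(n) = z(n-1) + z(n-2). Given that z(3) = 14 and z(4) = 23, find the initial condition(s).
Work backwards using z(k) = z(k+2) - z(k+1):
z(2) = z(4) - z(3) = 23 - 14 = 9
z(1) = z(3) - z(2) = 14 - 9 = 5
z(0) = z(2) - z(1) = 9 - 5 = 4

z(0) = 4, z(1) = 5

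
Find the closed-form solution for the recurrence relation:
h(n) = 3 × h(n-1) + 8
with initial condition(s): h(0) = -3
Recurrence: h(n) = 3 × h(n-1) + 8, initial: h(0) = -3.
Try h(n) = A·3ⁿ + C. Substituting: A·3ⁿ + C = 3(A·3ⁿ⁻¹ + C) + 8 = A·3ⁿ + 3C + 8, so C = 3C + 8, giving C = -4. Then h(0) = A - 4 = -3 gives A = 1.

h(n) = 3ⁿ - 4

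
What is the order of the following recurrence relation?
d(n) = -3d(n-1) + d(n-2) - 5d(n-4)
The order is the largest lag k for which d(n-k) appears. Here the deepest term is d(n-4), so the order is 4.

Order 4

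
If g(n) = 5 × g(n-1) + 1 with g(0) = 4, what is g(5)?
Computing step by step:
g(0) = 4
g(1) = 5 × 4 + 1 = 21
g(2) = 5 × 21 + 1 = 106
g(3) = 5 × 106 + 1 = 531
g(4) = 5 × 531 + 1 = 2656
g(5) = 5 × 2656 + 1 = 13281

13281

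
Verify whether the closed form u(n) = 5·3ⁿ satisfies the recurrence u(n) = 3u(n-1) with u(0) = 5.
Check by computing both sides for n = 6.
From the recurrence with u(0) = 5:
  u(0) = 5, u(1) = 15, u(2) = 45, u(3) = 135, u(4) = 405, u(5) = 1215, u(6) = 3645
  so the recurrence gives u(6) = 3645.
From the proposed closed form u(n) = 5·3ⁿ:
  u(6) = 3645.
Both sides give 3645 at n = 6, and the initial condition(s) match, so the closed form is consistent.

Yes, the closed form is correct.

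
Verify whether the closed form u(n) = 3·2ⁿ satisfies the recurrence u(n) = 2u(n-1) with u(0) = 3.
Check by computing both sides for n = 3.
From the recurrence with u(0) = 3:
  u(0) = 3, u(1) = 6, u(2) = 12, u(3) = 24
  so the recurrence gives u(3) = 24.
From the proposed closed form u(n) = 3·2ⁿ:
  u(3) = 24.
Both sides give 24 at n = 3, and the initial condition(s) match, so the closed form is consistent.

Yes, the closed form is correct.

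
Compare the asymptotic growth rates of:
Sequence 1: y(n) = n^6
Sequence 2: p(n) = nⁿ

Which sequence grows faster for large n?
Comparing growth rates:
Growth-rate hierarchy: log n ≺ any polynomial ≺ any exponential cⁿ (c>1) ≺ n! ≺ nⁿ.
super-exponential nⁿ dominates polynomial degree 6 asymptotically.

p(n) grows faster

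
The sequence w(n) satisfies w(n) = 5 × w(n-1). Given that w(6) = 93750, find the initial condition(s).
In general w(n) = 5ⁿ · w(0). At n = 6: w(0) = w(6) / 5^6 = 93750 / 15625 = 6.

w(0) = 6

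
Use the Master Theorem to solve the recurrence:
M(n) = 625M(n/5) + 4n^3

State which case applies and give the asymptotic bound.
Master Theorem template: M(n) = a·M(n/b) + f(n).
Here: a=625, b=5, f(n)=4n^3
Compute log_b(a) = log_5(625) = 4.
f(n) = 4n^3 = O(n^(4-ε)) with ε = 1. Case 1: M(n) = Θ(n^log_b(a)) = Θ(n^4).

Case 1: M(n) = Θ(n^4)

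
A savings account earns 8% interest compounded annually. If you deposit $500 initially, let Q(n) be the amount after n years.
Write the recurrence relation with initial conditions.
Each year the balance grows by 8%, i.e. is multiplied by 1 + 8/100 = 1.08, so Q(n) = 1.08 × Q(n-1). The initial deposit gives Q(0) = 500.
Unrolling gives the closed form Q(n) = 500 × (1.08)ⁿ.

Q(n) = 1.08 × Q(n-1), Q(0) = 500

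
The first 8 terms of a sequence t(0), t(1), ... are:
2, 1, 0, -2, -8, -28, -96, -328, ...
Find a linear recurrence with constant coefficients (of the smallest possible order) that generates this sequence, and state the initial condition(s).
Look for the lowest-order linear relation among consecutive terms.
Observation: t(n) - 4·t(n-1) - (-2)·t(n-2) = 0 holds for the shown terms, and no order-1 relation t(n) = α·t(n-1) + β fits.
Check at n=3: 4·0 + (-2)·1 = -2. ✓

t(n) = 4t(n-1) - 2t(n-2), t(0) = 2, t(1) = 1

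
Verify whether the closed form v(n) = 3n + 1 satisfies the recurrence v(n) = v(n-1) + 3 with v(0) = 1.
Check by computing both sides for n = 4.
From the recurrence with v(0) = 1:
  v(0) = 1, v(1) = 4, v(2) = 7, v(3) = 10, v(4) = 13
  so the recurrence gives v(4) = 13.
From the proposed closed form v(n) = 3n + 1:
  v(4) = 13.
Both sides give 13 at n = 4, and the initial condition(s) match, so the closed form is consistent.

Yes, the closed form is correct.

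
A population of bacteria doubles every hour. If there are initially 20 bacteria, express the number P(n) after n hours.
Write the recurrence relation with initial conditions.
Each hour multiplies the count by 2, so the count after n hours depends only on the count after n-1 hours: P(n) = 2 × P(n-1). The starting count gives P(0) = 20.
Unrolling n times gives the closed form P(n) = 20 × 2ⁿ.

P(n) = 2 × P(n-1), P(0) = 20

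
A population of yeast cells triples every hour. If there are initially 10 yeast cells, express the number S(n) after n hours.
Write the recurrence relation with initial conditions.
Each hour multiplies the count by 3, so the count after n hours depends only on the count after n-1 hours: S(n) = 3 × S(n-1). The starting count gives S(0) = 10.
Unrolling n times gives the closed form S(n) = 10 × 3ⁿ.

S(n) = 3 × S(n-1), S(0) = 10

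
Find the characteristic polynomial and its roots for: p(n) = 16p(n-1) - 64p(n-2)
Substitute p(n) = rⁿ and divide through by rⁿ⁻²: r² - 16r + 64 = 0
Factor: (r - 8)² = 0, so r = 8 (double root).
General solution: p(n) = (A + Bn)·8ⁿ

Characteristic: r² - 16r + 64 = 0, Roots: r = 8 (double root)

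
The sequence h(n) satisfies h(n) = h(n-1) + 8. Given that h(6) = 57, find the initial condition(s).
h(6) = h(0) + 6·8, so h(0) = 57 - 48 = 9.

h(0) = 9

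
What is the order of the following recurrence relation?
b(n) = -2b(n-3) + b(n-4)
The order is the largest lag k for which b(n-k) appears. Here the deepest term is b(n-4), so the order is 4.

Order 4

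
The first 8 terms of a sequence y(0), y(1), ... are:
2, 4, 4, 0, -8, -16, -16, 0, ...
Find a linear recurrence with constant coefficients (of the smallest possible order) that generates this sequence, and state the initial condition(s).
Look for the lowest-order linear relation among consecutive terms.
Observation: y(n) - 2·y(n-1) - (-2)·y(n-2) = 0 holds for the shown terms, and no order-1 relation y(n) = α·y(n-1) + β fits.
Check at n=3: 2·4 + (-2)·4 = 0. ✓

y(n) = 2y(n-1) - 2y(n-2), y(0) = 2, y(1) = 4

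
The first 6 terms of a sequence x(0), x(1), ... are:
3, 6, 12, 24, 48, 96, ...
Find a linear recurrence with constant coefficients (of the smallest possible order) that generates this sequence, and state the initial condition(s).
Look for the lowest-order linear relation among consecutive terms.
Observation: each term is 2× the previous.
Check at n=2: 2·6 = 12. ✓

x(n) = 2 × x(n-1), x(0) = 3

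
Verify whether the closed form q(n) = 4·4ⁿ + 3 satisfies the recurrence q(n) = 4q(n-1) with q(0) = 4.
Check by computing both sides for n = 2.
From the recurrence with q(0) = 4:
  q(0) = 4, q(1) = 16, q(2) = 64
  so the recurrence gives q(2) = 64.
From the proposed closed form q(n) = 4·4ⁿ + 3:
  q(2) = 67.
The recurrence gives 64 but the closed form gives 67, so the closed form does not satisfy the recurrence.

No, the closed form is incorrect.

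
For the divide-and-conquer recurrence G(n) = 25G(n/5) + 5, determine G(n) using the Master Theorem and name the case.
Master Theorem template: G(n) = a·G(n/b) + f(n).
Here: a=25, b=5, f(n)=5
Compute log_b(a) = log_5(25) = 2.
f(n) = 5 = O(n^(2-ε)) with ε = 2. Case 1: G(n) = Θ(n^log_b(a)) = Θ(n^2).

Case 1: G(n) = Θ(n^2)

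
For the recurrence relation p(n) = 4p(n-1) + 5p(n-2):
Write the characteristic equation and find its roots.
Substitute p(n) = rⁿ and divide through by rⁿ⁻²: r² - 4r - 5 = 0
Factor: (r - 5)(r + 1) = 0, so r = 5, -1.
General solution: p(n) = A·5ⁿ + B·(-1)ⁿ

Characteristic: r² - 4r - 5 = 0, Roots: r = 5, -1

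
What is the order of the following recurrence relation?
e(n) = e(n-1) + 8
The order is the largest lag k for which e(n-k) appears. Here the deepest term is e(n-1) (the 8 term is non-homogeneous and does not affect the order), so the order is 1.

Order 1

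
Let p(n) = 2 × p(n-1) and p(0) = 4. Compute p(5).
Computing step by step:
p(0) = 4
p(1) = 2 × 4 = 8
p(2) = 2 × 8 = 16
p(3) = 2 × 16 = 32
p(4) = 2 × 32 = 64
p(5) = 2 × 64 = 128

128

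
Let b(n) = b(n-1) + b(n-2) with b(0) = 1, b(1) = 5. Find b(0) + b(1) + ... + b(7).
Computing the sequence terms: 1, 5, 6, 11, 17, 28, 45, 73
Adding these values together:

186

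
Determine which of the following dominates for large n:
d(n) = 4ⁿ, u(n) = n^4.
Comparing growth rates:
Growth-rate hierarchy: log n ≺ any polynomial ≺ any exponential cⁿ (c>1) ≺ n! ≺ nⁿ.
exponential base 4 dominates polynomial degree 4 asymptotically.

d(n) grows faster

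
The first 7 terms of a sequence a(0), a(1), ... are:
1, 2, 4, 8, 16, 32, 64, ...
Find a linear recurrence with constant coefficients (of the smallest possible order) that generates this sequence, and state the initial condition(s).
Look for the lowest-order linear relation among consecutive terms.
Observation: each term is 2× the previous.
Check at n=2: 2·2 = 4. ✓

a(n) = 2 × a(n-1), a(0) = 1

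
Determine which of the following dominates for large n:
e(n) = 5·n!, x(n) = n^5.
Comparing growth rates:
Growth-rate hierarchy: log n ≺ any polynomial ≺ any exponential cⁿ (c>1) ≺ n! ≺ nⁿ.
factorial dominates polynomial degree 5 asymptotically.

e(n) grows faster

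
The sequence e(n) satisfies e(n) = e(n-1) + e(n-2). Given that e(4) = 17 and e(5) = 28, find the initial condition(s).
Work backwards using e(k) = e(k+2) - e(k+1):
e(3) = e(5) - e(4) = 28 - 17 = 11
e(2) = e(4) - e(3) = 17 - 11 = 6
e(1) = e(3) - e(2) = 11 - 6 = 5
e(0) = e(2) - e(1) = 6 - 5 = 1

e(0) = 1, e(1) = 5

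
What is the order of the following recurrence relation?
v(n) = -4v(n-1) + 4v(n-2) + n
The order is the largest lag k for which v(n-k) appears. Here the deepest term is v(n-2) (the n term is non-homogeneous and does not affect the order), so the order is 2.

Order 2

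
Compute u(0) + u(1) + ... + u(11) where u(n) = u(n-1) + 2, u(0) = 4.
Computing the sequence terms: 4, 6, 8, 10, 12, 14, 16, 18, 20, 22, 24, 26
Adding these values together:

180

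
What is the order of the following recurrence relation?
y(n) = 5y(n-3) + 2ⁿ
The order is the largest lag k for which y(n-k) appears. Here the deepest term is y(n-3) (the 2ⁿ term is non-homogeneous and does not affect the order), so the order is 3.

Order 3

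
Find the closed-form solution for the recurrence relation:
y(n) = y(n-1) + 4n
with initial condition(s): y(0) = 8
Recurrence: y(n) = y(n-1) + 4n, initial: y(0) = 8.
Telescoping: y(n) = y(0) + 4·Σᵢ₌₁ⁿ i = 8 + 4·n(n+1)/2.

y(n) = 4·n(n+1)/2 + 8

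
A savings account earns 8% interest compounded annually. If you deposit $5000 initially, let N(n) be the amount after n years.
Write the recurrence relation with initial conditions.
Each year the balance grows by 8%, i.e. is multiplied by 1 + 8/100 = 1.08, so N(n) = 1.08 × N(n-1). The initial deposit gives N(0) = 5000.
Unrolling gives the closed form N(n) = 5000 × (1.08)ⁿ.

N(n) = 1.08 × N(n-1), N(0) = 5000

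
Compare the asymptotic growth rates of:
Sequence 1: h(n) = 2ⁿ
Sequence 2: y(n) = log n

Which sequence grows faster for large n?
Comparing growth rates:
Growth-rate hierarchy: log n ≺ any polynomial ≺ any exponential cⁿ (c>1) ≺ n! ≺ nⁿ.
exponential base 2 dominates logarithmic asymptotically.

h(n) grows faster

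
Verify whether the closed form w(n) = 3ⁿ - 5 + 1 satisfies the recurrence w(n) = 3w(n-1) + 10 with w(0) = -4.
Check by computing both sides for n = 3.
From the recurrence with w(0) = -4:
  w(0) = -4, w(1) = -2, w(2) = 4, w(3) = 22
  so the recurrence gives w(3) = 22.
From the proposed closed form w(n) = 3ⁿ - 5 + 1:
  w(3) = 23.
The recurrence gives 22 but the closed form gives 23, so the closed form does not satisfy the recurrence.

No, the closed form is incorrect.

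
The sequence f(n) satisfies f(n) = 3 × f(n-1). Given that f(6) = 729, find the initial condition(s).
In general f(n) = 3ⁿ · f(0). At n = 6: f(0) = f(6) / 3^6 = 729 / 729 = 1.

f(0) = 1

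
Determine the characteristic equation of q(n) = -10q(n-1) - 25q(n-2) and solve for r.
Substitute q(n) = rⁿ and divide through by rⁿ⁻²: r² + 10r + 25 = 0
Factor: (r + 5)² = 0, so r = -5 (double root).
General solution: q(n) = (A + Bn)·(-5)ⁿ

Characteristic: r² + 10r + 25 = 0, Roots: r = -5 (double root)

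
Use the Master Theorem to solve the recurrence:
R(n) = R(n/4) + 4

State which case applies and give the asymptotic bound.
Master Theorem template: R(n) = a·R(n/b) + f(n).
Here: a=1, b=4, f(n)=4
Compute log_b(a) = log_4(1) = 0.
f(n) = 4 = Θ(1). Case 2: R(n) = Θ(log n).

Case 2: R(n) = Θ(log n)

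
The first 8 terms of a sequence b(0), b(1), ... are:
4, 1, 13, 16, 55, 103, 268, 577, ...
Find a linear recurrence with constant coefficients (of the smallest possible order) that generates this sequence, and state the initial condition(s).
Look for the lowest-order linear relation among consecutive terms.
Observation: b(n) - 1·b(n-1) - (3)·b(n-2) = 0 holds for the shown terms, and no order-1 relation b(n) = α·b(n-1) + β fits.
Check at n=3: 1·13 + (3)·1 = 16. ✓

b(n) = b(n-1) + 3b(n-2), b(0) = 4, b(1) = 1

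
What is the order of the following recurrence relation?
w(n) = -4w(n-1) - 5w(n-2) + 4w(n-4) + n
The order is the largest lag k for which w(n-k) appears. Here the deepest term is w(n-4) (the n term is non-homogeneous and does not affect the order), so the order is 4.

Order 4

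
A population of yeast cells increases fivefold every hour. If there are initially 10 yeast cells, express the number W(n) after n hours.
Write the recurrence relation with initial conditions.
Each hour multiplies the count by 5, so the count after n hours depends only on the count after n-1 hours: W(n) = 5 × W(n-1). The starting count gives W(0) = 10.
Unrolling n times gives the closed form W(n) = 10 × 5ⁿ.

W(n) = 5 × W(n-1), W(0) = 10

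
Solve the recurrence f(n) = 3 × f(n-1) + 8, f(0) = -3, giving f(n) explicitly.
Recurrence: f(n) = 3 × f(n-1) + 8, initial: f(0) = -3.
Try f(n) = A·3ⁿ + C. Substituting: A·3ⁿ + C = 3(A·3ⁿ⁻¹ + C) + 8 = A·3ⁿ + 3C + 8, so C = 3C + 8, giving C = -4. Then f(0) = A - 4 = -3 gives A = 1.

f(n) = 3ⁿ - 4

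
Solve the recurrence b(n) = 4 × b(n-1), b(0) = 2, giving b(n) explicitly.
Recurrence: b(n) = 4 × b(n-1), initial: b(0) = 2.
Each term is 4 times the previous, so this is geometric with ratio 4. After n steps: b(n) = b(0)·4ⁿ = 2·4ⁿ.

b(n) = 2·4ⁿ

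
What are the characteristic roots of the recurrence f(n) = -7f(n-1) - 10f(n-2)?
Substitute f(n) = rⁿ and divide through by rⁿ⁻²: r² + 7r + 10 = 0
Factor: (r + 5)(r + 2) = 0, so r = -5, -2.
General solution: f(n) = A·(-5)ⁿ + B·(-2)ⁿ

Characteristic: r² + 7r + 10 = 0, Roots: r = -5, -2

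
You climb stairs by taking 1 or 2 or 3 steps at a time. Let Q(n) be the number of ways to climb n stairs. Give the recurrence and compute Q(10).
Condition on the size of the last step (1 to 3): before it there were n-1, …, n-3 stairs climbed, and these cases are disjoint, so Q(n) = Q(n-1) + Q(n-2) + Q(n-3) (order-3 linear recurrence).
Initial conditions by direct count (compositions of i into parts ≤ 3): Q(1) = 1; Q(2) = 2; Q(3) = 4.
Iterating the recurrence: Q(4) = 7, Q(5) = 13, Q(6) = 24, Q(7) = 44, Q(8) = 81, Q(9) = 149, Q(10) = 274.

Q(n) = Q(n-1) + Q(n-2) + Q(n-3), Q(1) = 1, Q(2) = 2, Q(3) = 4; Q(10) = 274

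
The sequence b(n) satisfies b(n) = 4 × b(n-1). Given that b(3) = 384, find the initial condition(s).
In general b(n) = 4ⁿ · b(0). At n = 3: b(0) = b(3) / 4^3 = 384 / 64 = 6.

b(0) = 6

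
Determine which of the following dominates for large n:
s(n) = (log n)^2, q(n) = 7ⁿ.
Comparing growth rates:
Growth-rate hierarchy: log n ≺ any polynomial ≺ any exponential cⁿ (c>1) ≺ n! ≺ nⁿ.
exponential base 7 dominates polylogarithmic (log n)^2 asymptotically.

q(n) grows faster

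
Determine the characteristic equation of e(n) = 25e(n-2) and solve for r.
Substitute e(n) = rⁿ and divide through by rⁿ⁻²: r² - 25 = 0
Factor: (r + 5)(r - 5) = 0, so r = -5, 5.
General solution: e(n) = A·(-5)ⁿ + B·5ⁿ

Characteristic: r² - 25 = 0, Roots: r = -5, 5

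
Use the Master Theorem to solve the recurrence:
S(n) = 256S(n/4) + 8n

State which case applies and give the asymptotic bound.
Master Theorem template: S(n) = a·S(n/b) + f(n).
Here: a=256, b=4, f(n)=8n
Compute log_b(a) = log_4(256) = 4.
f(n) = 8n = O(n^(4-ε)) with ε = 3. Case 1: S(n) = Θ(n^log_b(a)) = Θ(n^4).

Case 1: S(n) = Θ(n^4)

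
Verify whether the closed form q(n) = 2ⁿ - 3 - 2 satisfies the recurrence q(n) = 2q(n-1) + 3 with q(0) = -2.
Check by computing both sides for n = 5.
From the recurrence with q(0) = -2:
  q(0) = -2, q(1) = -1, q(2) = 1, q(3) = 5, q(4) = 13, q(5) = 29
  so the recurrence gives q(5) = 29.
From the proposed closed form q(n) = 2ⁿ - 3 - 2:
  q(5) = 27.
The recurrence gives 29 but the closed form gives 27, so the closed form does not satisfy the recurrence.

No, the closed form is incorrect.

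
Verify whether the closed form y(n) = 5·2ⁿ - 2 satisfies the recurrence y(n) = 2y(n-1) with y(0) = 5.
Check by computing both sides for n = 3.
From the recurrence with y(0) = 5:
  y(0) = 5, y(1) = 10, y(2) = 20, y(3) = 40
  so the recurrence gives y(3) = 40.
From the proposed closed form y(n) = 5·2ⁿ - 2:
  y(3) = 38.
The recurrence gives 40 but the closed form gives 38, so the closed form does not satisfy the recurrence.

No, the closed form is incorrect.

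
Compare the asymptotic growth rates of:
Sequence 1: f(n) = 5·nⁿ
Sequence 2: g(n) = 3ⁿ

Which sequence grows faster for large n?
Comparing growth rates:
Growth-rate hierarchy: log n ≺ any polynomial ≺ any exponential cⁿ (c>1) ≺ n! ≺ nⁿ.
super-exponential nⁿ dominates exponential base 3 asymptotically.

f(n) grows faster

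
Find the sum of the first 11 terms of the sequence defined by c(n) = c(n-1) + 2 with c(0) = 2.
Computing the sequence terms: 2, 4, 6, 8, 10, 12, 14, 16, 18, 20, 22
Adding these values together:

132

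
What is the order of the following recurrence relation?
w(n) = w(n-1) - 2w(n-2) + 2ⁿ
The order is the largest lag k for which w(n-k) appears. Here the deepest term is w(n-2) (the 2ⁿ term is non-homogeneous and does not affect the order), so the order is 2.

Order 2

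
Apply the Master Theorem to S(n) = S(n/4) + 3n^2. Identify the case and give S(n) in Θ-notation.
Master Theorem template: S(n) = a·S(n/b) + f(n).
Here: a=1, b=4, f(n)=3n^2
Compute log_b(a) = log_4(1) = 0.
f(n) = 3n^2 = Ω(n^(0+ε)) with ε = 2, and the regularity condition holds (a·f(n/b) = (a/b^2)·f(n) with a/b^2 = 4^-2 < 1). Case 3: S(n) = Θ(f(n)) = Θ(n^2).

Case 3: S(n) = Θ(n^2)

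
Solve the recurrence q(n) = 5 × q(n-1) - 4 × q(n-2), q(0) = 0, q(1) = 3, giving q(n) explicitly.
Recurrence: q(n) = 5 × q(n-1) - 4 × q(n-2), initial: q(0) = 0, q(1) = 3.
Characteristic equation: r² - 5r + 4 = 0, which factors as (r - 4)(r - 1) = 0, so r = 4, 1. General solution q(n) = A·4ⁿ + B·1ⁿ. From q(0) = 0: A + B = 0. From q(1) = 3: 4A + 1B = 3. Solving gives A = 1, B = -1.

q(n) = 4ⁿ - 1ⁿ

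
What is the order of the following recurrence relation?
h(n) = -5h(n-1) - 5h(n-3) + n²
The order is the largest lag k for which h(n-k) appears. Here the deepest term is h(n-3) (the n² term is non-homogeneous and does not affect the order), so the order is 3.

Order 3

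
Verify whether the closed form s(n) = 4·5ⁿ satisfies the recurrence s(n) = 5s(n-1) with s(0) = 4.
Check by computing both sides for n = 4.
From the recurrence with s(0) = 4:
  s(0) = 4, s(1) = 20, s(2) = 100, s(3) = 500, s(4) = 2500
  so the recurrence gives s(4) = 2500.
From the proposed closed form s(n) = 4·5ⁿ:
  s(4) = 2500.
Both sides give 2500 at n = 4, and the initial condition(s) match, so the closed form is consistent.

Yes, the closed form is correct.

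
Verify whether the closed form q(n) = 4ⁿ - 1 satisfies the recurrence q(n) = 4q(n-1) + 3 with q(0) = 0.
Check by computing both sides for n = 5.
From the recurrence with q(0) = 0:
  q(0) = 0, q(1) = 3, q(2) = 15, q(3) = 63, q(4) = 255, q(5) = 1023
  so the recurrence gives q(5) = 1023.
From the proposed closed form q(n) = 4ⁿ - 1:
  q(5) = 1023.
Both sides give 1023 at n = 5, and the initial condition(s) match, so the closed form is consistent.

Yes, the closed form is correct.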